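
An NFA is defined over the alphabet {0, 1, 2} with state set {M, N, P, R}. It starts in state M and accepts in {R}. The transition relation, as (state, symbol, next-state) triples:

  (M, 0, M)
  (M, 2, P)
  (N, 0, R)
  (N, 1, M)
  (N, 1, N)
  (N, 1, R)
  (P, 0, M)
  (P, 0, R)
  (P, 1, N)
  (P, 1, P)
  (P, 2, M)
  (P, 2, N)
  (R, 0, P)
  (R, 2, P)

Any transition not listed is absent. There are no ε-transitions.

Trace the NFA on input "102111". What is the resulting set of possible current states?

∅

Start in {M}.
Read '1': M→∅; now ∅.
The set is empty and remains empty for the remaining 5 symbols.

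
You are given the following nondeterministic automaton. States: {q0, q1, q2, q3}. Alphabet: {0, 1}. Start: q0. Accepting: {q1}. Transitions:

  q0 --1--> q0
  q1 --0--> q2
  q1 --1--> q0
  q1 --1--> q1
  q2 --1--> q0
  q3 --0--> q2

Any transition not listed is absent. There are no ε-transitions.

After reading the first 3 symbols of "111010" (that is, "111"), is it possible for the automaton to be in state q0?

Yes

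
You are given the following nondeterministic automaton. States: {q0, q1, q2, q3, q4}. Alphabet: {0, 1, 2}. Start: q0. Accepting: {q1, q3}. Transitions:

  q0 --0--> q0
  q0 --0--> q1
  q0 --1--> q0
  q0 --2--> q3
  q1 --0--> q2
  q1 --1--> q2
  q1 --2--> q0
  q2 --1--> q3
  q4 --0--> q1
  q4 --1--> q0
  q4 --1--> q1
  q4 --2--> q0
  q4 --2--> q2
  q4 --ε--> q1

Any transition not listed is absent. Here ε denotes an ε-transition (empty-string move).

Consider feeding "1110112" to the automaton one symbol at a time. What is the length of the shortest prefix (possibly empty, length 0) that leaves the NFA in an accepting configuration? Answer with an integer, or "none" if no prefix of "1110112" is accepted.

4

Start in {q0}.
Read '1': q0→{q0}; now {q0}.
Read '1': q0→{q0}; now {q0}.
Read '1': q0→{q0}; now {q0}.
Read '0': q0→{q0, q1}; now {q0, q1}.
None of the earlier sets intersect F, but {q0, q1} does.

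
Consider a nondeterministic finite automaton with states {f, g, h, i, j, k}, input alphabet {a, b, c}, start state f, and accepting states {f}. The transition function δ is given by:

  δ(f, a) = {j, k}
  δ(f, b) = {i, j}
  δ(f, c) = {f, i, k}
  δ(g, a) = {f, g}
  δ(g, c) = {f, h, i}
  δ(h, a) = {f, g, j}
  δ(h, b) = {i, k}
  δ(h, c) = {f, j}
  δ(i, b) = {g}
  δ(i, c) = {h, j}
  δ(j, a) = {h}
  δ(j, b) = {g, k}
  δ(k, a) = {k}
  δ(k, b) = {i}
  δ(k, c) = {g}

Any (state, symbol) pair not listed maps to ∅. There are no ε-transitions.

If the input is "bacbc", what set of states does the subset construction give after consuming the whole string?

Start in {f}.
Read 'b': f→{i, j}; now {i, j}.
Read 'a': i→∅, j→{h}; now {h}.
Read 'c': h→{f, j}; now {f, j}.
Read 'b': f→{i, j}, j→{g, k}; now {g, i, j, k}.
Read 'c': g→{f, h, i}, i→{h, j}, j→∅, k→{g}; now {f, g, h, i, j}.

{f, g, h, i, j}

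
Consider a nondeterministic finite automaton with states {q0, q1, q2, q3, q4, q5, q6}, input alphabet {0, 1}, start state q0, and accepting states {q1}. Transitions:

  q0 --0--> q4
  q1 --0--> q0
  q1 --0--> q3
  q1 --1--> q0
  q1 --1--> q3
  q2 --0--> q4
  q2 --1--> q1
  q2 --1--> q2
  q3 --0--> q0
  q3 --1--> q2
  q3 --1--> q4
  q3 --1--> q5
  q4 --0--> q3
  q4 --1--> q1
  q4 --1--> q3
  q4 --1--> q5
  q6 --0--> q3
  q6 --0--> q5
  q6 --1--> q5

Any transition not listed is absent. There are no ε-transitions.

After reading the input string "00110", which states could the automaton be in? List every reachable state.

Start in {q0}.
Read '0': q0→{q4}; now {q4}.
Read '0': q4→{q3}; now {q3}.
Read '1': q3→{q2, q4, q5}; now {q2, q4, q5}.
Read '1': q2→{q1, q2}, q4→{q1, q3, q5}, q5→∅; now {q1, q2, q3, q5}.
Read '0': q1→{q0, q3}, q2→{q4}, q3→{q0}, q5→∅; now {q0, q3, q4}.

{q0, q3, q4}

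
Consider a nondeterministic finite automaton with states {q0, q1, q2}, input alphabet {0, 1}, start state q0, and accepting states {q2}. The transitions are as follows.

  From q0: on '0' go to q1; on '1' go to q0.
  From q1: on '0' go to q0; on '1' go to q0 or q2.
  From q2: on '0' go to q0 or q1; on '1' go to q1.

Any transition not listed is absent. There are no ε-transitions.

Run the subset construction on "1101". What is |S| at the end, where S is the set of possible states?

2

Start in {q0}.
Read '1': {q0} → {q0}.
Read '1': {q0} → {q0}.
Read '0': {q0} → {q1}.
Read '1': {q1} → {q0, q2}.
That set has 2 states.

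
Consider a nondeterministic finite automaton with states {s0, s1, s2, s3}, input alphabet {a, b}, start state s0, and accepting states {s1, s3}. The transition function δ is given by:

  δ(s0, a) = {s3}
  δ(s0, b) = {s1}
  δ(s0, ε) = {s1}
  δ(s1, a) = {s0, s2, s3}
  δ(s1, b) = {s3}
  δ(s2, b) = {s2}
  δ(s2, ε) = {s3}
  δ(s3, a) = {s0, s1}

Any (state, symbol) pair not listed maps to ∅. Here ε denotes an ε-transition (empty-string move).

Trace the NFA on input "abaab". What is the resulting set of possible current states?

{s1, s2, s3}

Start: ε-closure({s0}) = {s0, s1}.
Read 'a': {s0, s1} → {s0, s1, s2, s3}.
Read 'b': {s0, s1, s2, s3} → {s1, s2, s3}.
Read 'a': {s1, s2, s3} → {s0, s1, s2, s3}.
Read 'a': {s0, s1, s2, s3} → {s0, s1, s2, s3}.
Read 'b': {s0, s1, s2, s3} → {s1, s2, s3}.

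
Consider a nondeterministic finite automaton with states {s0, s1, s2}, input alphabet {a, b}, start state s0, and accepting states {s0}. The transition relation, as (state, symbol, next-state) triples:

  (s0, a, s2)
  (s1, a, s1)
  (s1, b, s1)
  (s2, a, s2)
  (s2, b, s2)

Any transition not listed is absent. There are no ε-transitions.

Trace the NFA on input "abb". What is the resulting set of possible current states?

{s2}

Start in {s0}.
Read 'a': s0→{s2}; now {s2}.
Read 'b': s2→{s2}; now {s2}.
Read 'b': s2→{s2}; now {s2}.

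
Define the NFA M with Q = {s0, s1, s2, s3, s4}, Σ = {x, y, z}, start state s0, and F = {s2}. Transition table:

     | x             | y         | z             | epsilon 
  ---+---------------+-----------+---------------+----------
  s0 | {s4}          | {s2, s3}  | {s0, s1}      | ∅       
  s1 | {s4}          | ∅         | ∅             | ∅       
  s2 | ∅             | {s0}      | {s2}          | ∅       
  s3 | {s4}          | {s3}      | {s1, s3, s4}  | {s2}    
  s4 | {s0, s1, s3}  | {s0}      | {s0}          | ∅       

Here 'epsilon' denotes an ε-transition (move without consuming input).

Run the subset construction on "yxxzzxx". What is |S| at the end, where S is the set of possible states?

5

Start in {s0}.
Read 'y': {s0} → {s2, s3}.
Read 'x': {s2, s3} → {s4}.
Read 'x': {s4} → {s0, s1, s2, s3}.
Read 'z': {s0, s1, s2, s3} → {s0, s1, s2, s3, s4}.
Read 'z': {s0, s1, s2, s3, s4} → {s0, s1, s2, s3, s4}.
Read 'x': {s0, s1, s2, s3, s4} → {s0, s1, s2, s3, s4}.
Read 'x': {s0, s1, s2, s3, s4} → {s0, s1, s2, s3, s4}.
That set has 5 states.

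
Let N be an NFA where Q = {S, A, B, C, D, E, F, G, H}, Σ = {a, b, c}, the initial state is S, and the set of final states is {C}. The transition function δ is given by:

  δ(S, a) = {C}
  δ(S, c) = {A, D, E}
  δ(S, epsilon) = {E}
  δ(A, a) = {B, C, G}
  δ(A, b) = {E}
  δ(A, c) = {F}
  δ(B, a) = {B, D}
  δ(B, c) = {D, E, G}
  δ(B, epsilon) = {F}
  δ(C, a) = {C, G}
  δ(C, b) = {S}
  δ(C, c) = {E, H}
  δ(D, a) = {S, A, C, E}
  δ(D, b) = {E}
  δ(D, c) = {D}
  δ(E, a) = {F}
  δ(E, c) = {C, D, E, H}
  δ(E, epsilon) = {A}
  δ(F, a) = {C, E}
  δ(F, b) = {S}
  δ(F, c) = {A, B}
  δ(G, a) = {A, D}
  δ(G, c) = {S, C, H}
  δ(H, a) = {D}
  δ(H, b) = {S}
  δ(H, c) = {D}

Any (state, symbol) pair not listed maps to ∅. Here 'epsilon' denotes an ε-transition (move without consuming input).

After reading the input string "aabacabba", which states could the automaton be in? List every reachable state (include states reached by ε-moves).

Start: ε-closure({S}) = {S, A, E}.
Read 'a': S→{C}, A→{B, C, G}, E→{F}; now {B, C, F, G}.
Read 'a': B→{B, D}, C→{C, G}, F→{C, E}, G→{A, D}; union {A, B, C, D, E, G}; ε-closure = {A, B, C, D, E, F, G}.
Read 'b': A→{E}, B→∅, C→{S}, D→{E}, E→∅, F→{S}, G→∅; union {S, E}; ε-closure = {S, A, E}.
Read 'a': S→{C}, A→{B, C, G}, E→{F}; now {B, C, F, G}.
Read 'c': B→{D, E, G}, C→{E, H}, F→{A, B}, G→{S, C, H}; union {S, A, B, C, D, E, G, H}; ε-closure = {S, A, B, C, D, E, F, G, H}.
Read 'a': S→{C}, A→{B, C, G}, B→{B, D}, C→{C, G}, D→{S, A, C, E}, E→{F}, F→{C, E}, G→{A, D}, H→{D}; now {S, A, B, C, D, E, F, G}.
Read 'b': S→∅, A→{E}, B→∅, C→{S}, D→{E}, E→∅, F→{S}, G→∅; union {S, E}; ε-closure = {S, A, E}.
Read 'b': S→∅, A→{E}, E→∅; union {E}; ε-closure = {A, E}.
Read 'a': A→{B, C, G}, E→{F}; now {B, C, F, G}.

{B, C, F, G}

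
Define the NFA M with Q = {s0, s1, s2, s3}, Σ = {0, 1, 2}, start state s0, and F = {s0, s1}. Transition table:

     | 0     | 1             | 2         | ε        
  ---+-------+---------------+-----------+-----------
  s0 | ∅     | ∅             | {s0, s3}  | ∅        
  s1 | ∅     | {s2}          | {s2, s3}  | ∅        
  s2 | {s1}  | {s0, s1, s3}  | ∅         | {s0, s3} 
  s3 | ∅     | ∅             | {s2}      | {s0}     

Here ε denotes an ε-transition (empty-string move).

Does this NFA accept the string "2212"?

Start in {s0}.
Read '2': {s0} → {s0, s3}.
Read '2': {s0, s3} → {s0, s2, s3}.
Read '1': {s0, s2, s3} → {s0, s1, s3}.
Read '2': {s0, s1, s3} → {s0, s2, s3}.
The final set {s0, s2, s3} contains the accepting state s0.

Yes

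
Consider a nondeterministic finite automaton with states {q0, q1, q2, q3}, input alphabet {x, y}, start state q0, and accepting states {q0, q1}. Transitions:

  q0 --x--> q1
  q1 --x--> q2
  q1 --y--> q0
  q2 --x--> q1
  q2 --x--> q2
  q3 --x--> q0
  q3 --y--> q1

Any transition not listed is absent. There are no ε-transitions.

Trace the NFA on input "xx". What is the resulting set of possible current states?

Start in {q0}.
Read 'x': {q0} → {q1}.
Read 'x': {q1} → {q2}.

{q2}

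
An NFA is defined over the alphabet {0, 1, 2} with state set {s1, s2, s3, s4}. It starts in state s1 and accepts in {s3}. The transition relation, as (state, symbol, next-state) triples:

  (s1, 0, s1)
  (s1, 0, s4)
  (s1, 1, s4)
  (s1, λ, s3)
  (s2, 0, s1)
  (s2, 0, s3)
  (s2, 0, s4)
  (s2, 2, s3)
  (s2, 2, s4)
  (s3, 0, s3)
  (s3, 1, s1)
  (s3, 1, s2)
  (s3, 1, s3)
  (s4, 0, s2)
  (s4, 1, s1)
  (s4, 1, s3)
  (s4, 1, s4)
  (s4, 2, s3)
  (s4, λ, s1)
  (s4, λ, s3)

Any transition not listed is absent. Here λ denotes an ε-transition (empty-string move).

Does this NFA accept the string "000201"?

Start: ε-closure({s1}) = {s1, s3}.
Read '0': {s1, s3} → {s1, s3, s4}.
Read '0': {s1, s3, s4} → {s1, s2, s3, s4}.
Read '0': {s1, s2, s3, s4} → {s1, s2, s3, s4}.
Read '2': {s1, s2, s3, s4} → {s1, s3, s4}.
Read '0': {s1, s3, s4} → {s1, s2, s3, s4}.
Read '1': {s1, s2, s3, s4} → {s1, s2, s3, s4}.
The final set {s1, s2, s3, s4} contains the accepting state s3.

Yes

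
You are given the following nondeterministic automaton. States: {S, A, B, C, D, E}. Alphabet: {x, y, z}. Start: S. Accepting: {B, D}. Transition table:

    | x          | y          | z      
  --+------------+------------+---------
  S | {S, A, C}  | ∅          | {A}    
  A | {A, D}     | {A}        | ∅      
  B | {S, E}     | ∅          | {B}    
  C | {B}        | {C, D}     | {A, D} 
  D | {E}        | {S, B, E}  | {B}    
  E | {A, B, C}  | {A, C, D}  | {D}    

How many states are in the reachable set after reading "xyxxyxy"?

6

Start in {S}.
Read 'x': {S} → {S, A, C}.
Read 'y': {S, A, C} → {A, C, D}.
Read 'x': {A, C, D} → {A, B, D, E}.
Read 'x': {A, B, D, E} → {S, A, B, C, D, E}.
Read 'y': {S, A, B, C, D, E} → {S, A, B, C, D, E}.
Read 'x': {S, A, B, C, D, E} → {S, A, B, C, D, E}.
Read 'y': {S, A, B, C, D, E} → {S, A, B, C, D, E}.
That set has 6 states.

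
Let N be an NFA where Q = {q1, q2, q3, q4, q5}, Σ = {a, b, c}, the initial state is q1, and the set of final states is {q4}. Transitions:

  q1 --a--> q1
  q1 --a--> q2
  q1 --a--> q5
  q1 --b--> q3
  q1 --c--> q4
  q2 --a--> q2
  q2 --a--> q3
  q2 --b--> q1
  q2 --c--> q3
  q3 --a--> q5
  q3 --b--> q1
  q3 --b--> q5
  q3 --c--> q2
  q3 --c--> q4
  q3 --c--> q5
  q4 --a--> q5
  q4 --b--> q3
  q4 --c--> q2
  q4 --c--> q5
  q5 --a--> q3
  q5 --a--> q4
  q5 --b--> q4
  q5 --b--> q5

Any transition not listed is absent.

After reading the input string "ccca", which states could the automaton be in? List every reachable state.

Start in {q1}.
Read 'c': {q1} → {q4}.
Read 'c': {q4} → {q2, q5}.
Read 'c': {q2, q5} → {q3}.
Read 'a': {q3} → {q5}.

{q5}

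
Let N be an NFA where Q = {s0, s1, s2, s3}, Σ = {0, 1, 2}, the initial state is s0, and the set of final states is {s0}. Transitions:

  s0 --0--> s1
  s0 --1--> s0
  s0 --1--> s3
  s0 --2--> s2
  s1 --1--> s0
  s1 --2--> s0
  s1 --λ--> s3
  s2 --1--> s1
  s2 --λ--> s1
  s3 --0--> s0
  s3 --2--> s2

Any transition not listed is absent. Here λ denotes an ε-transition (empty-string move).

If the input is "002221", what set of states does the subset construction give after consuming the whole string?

{s0, s1, s3}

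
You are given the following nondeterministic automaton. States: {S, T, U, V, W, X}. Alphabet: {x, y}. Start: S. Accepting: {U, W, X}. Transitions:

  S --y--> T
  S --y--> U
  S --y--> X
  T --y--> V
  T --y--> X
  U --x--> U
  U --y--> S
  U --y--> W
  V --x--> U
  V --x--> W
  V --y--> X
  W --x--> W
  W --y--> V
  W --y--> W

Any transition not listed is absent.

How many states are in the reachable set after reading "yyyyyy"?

4

Start in {S}.
Read 'y': {S} → {T, U, X}.
Read 'y': {T, U, X} → {S, V, W, X}.
Read 'y': {S, V, W, X} → {T, U, V, W, X}.
Read 'y': {T, U, V, W, X} → {S, V, W, X}.
Read 'y': {S, V, W, X} → {T, U, V, W, X}.
Read 'y': {T, U, V, W, X} → {S, V, W, X}.
That set has 4 states.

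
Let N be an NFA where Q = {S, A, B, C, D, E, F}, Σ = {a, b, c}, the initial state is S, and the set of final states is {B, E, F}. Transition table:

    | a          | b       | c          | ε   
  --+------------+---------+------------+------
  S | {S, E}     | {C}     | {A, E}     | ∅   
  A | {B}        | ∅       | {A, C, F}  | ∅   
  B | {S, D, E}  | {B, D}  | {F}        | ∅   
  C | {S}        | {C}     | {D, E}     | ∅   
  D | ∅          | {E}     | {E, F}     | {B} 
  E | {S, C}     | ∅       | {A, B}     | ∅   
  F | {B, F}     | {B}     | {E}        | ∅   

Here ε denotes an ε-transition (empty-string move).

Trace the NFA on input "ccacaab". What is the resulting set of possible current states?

Start in {S}.
Read 'c': S→{A, E}; now {A, E}.
Read 'c': A→{A, C, F}, E→{A, B}; now {A, B, C, F}.
Read 'a': A→{B}, B→{S, D, E}, C→{S}, F→{B, F}; now {S, B, D, E, F}.
Read 'c': S→{A, E}, B→{F}, D→{E, F}, E→{A, B}, F→{E}; now {A, B, E, F}.
Read 'a': A→{B}, B→{S, D, E}, E→{S, C}, F→{B, F}; now {S, B, C, D, E, F}.
Read 'a': S→{S, E}, B→{S, D, E}, C→{S}, D→∅, E→{S, C}, F→{B, F}; now {S, B, C, D, E, F}.
Read 'b': S→{C}, B→{B, D}, C→{C}, D→{E}, E→∅, F→{B}; now {B, C, D, E}.

{B, C, D, E}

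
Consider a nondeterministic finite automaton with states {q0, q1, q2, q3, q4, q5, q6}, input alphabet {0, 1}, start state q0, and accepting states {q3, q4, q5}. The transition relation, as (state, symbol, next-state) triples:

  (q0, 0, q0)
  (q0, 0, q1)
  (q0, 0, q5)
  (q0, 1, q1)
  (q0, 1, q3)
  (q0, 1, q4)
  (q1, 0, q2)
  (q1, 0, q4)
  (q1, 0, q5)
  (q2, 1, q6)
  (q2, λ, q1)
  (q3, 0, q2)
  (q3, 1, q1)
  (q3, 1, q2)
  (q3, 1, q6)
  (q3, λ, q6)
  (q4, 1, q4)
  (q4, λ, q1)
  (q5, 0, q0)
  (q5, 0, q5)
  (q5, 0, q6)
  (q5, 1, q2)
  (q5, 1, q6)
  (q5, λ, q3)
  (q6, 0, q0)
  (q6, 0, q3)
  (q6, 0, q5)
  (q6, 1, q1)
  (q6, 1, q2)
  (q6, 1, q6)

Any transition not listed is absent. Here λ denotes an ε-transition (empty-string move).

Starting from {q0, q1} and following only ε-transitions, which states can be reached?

Begin with {q0, q1}.
No ε-moves leave this set, so the closure equals the set itself.

{q0, q1}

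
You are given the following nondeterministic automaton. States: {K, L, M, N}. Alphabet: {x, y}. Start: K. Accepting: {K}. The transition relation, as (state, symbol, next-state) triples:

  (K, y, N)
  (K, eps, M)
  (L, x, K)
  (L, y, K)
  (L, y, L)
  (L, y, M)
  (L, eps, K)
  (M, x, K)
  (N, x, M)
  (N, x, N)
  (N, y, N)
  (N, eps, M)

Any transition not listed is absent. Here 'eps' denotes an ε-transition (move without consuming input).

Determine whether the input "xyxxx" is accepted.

Yes

Start: ε-closure({K}) = {K, M}.
Read 'x': K→∅, M→{K}; union {K}; ε-closure = {K, M}.
Read 'y': K→{N}, M→∅; union {N}; ε-closure = {M, N}.
Read 'x': M→{K}, N→{M, N}; now {K, M, N}.
Read 'x': K→∅, M→{K}, N→{M, N}; now {K, M, N}.
Read 'x': K→∅, M→{K}, N→{M, N}; now {K, M, N}.
The final set {K, M, N} contains the accepting state K.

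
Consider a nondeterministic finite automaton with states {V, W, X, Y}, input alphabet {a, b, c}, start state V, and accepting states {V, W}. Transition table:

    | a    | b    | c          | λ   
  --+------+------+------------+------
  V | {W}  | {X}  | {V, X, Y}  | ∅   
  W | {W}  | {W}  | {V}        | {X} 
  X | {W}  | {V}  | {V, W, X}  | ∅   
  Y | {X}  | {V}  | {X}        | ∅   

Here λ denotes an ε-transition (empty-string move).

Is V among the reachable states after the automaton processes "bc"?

Start in {V}.
Read 'b': V→{X}; now {X}.
Read 'c': X→{V, W, X}; now {V, W, X}.
State V is in {V, W, X}.

Yes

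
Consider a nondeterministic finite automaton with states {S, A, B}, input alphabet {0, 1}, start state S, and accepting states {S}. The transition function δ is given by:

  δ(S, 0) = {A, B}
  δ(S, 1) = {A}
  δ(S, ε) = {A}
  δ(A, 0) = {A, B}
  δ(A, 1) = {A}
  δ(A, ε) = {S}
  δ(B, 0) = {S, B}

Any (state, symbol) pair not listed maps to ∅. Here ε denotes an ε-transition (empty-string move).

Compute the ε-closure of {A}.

Begin with {A}.
ε-move A → S; add S.

{S, A}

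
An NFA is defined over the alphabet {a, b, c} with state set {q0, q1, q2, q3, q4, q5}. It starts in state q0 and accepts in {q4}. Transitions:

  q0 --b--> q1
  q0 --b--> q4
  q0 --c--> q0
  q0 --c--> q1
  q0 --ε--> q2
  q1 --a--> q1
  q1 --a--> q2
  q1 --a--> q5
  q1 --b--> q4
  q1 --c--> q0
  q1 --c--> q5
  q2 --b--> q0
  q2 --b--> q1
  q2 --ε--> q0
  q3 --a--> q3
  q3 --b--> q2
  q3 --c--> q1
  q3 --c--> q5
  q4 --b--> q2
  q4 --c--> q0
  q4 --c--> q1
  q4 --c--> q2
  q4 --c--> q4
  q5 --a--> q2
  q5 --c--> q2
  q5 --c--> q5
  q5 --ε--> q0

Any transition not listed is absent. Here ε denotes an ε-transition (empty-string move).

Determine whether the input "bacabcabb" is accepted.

Yes

Start: ε-closure({q0}) = {q0, q2}.
Read 'b': q0→{q1, q4}, q2→{q0, q1}; union {q0, q1, q4}; ε-closure = {q0, q1, q2, q4}.
Read 'a': q0→∅, q1→{q1, q2, q5}, q2→∅, q4→∅; union {q1, q2, q5}; ε-closure = {q0, q1, q2, q5}.
Read 'c': q0→{q0, q1}, q1→{q0, q5}, q2→∅, q5→{q2, q5}; now {q0, q1, q2, q5}.
Read 'a': q0→∅, q1→{q1, q2, q5}, q2→∅, q5→{q2}; union {q1, q2, q5}; ε-closure = {q0, q1, q2, q5}.
Read 'b': q0→{q1, q4}, q1→{q4}, q2→{q0, q1}, q5→∅; union {q0, q1, q4}; ε-closure = {q0, q1, q2, q4}.
Read 'c': q0→{q0, q1}, q1→{q0, q5}, q2→∅, q4→{q0, q1, q2, q4}; now {q0, q1, q2, q4, q5}.
Read 'a': q0→∅, q1→{q1, q2, q5}, q2→∅, q4→∅, q5→{q2}; union {q1, q2, q5}; ε-closure = {q0, q1, q2, q5}.
Read 'b': q0→{q1, q4}, q1→{q4}, q2→{q0, q1}, q5→∅; union {q0, q1, q4}; ε-closure = {q0, q1, q2, q4}.
Read 'b': q0→{q1, q4}, q1→{q4}, q2→{q0, q1}, q4→{q2}; now {q0, q1, q2, q4}.
The final set {q0, q1, q2, q4} contains the accepting state q4.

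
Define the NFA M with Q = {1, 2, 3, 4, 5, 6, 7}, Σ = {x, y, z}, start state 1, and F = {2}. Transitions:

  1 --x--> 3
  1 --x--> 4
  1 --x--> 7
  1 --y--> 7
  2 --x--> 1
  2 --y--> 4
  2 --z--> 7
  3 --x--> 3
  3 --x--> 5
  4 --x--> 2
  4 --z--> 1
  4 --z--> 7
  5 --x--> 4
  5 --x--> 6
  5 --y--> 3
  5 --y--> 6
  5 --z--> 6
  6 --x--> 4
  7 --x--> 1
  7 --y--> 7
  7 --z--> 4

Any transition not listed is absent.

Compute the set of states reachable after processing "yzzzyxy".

Start in {1}.
Read 'y': 1→{7}; now {7}.
Read 'z': 7→{4}; now {4}.
Read 'z': 4→{1, 7}; now {1, 7}.
Read 'z': 1→∅, 7→{4}; now {4}.
Read 'y': 4→∅; now ∅.
The set is empty and remains empty for the remaining 2 symbols.

∅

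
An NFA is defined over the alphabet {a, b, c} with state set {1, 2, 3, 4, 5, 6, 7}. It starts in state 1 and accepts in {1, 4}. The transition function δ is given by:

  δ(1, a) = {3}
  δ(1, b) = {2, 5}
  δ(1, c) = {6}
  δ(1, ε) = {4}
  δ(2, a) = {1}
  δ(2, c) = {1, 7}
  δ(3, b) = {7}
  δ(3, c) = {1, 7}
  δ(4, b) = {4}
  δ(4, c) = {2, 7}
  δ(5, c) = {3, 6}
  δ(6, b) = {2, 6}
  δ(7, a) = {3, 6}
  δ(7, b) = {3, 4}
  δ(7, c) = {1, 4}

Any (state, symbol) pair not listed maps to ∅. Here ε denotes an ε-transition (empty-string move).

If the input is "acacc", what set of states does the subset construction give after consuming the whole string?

{1, 2, 4, 6, 7}

Start: ε-closure({1}) = {1, 4}.
Read 'a': 1→{3}, 4→∅; now {3}.
Read 'c': 3→{1, 7}; union {1, 7}; ε-closure = {1, 4, 7}.
Read 'a': 1→{3}, 4→∅, 7→{3, 6}; now {3, 6}.
Read 'c': 3→{1, 7}, 6→∅; union {1, 7}; ε-closure = {1, 4, 7}.
Read 'c': 1→{6}, 4→{2, 7}, 7→{1, 4}; now {1, 2, 4, 6, 7}.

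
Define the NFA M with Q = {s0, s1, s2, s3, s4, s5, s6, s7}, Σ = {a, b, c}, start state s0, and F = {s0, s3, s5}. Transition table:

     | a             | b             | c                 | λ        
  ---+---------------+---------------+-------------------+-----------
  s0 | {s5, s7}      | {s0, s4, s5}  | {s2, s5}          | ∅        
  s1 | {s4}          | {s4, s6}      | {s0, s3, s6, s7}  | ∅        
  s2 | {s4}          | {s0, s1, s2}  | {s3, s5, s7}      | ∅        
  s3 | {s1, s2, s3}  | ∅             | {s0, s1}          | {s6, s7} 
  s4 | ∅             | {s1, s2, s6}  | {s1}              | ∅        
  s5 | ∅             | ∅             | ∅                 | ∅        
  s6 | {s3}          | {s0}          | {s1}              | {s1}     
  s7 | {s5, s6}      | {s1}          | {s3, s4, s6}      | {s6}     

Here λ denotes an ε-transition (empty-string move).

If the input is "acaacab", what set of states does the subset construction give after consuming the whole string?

Start in {s0}.
Read 'a': s0→{s5, s7}; union {s5, s7}; ε-closure = {s1, s5, s6, s7}.
Read 'c': s1→{s0, s3, s6, s7}, s5→∅, s6→{s1}, s7→{s3, s4, s6}; now {s0, s1, s3, s4, s6, s7}.
Read 'a': s0→{s5, s7}, s1→{s4}, s3→{s1, s2, s3}, s4→∅, s6→{s3}, s7→{s5, s6}; now {s1, s2, s3, s4, s5, s6, s7}.
Read 'a': s1→{s4}, s2→{s4}, s3→{s1, s2, s3}, s4→∅, s5→∅, s6→{s3}, s7→{s5, s6}; union {s1, s2, s3, s4, s5, s6}; ε-closure = {s1, s2, s3, s4, s5, s6, s7}.
Read 'c': s1→{s0, s3, s6, s7}, s2→{s3, s5, s7}, s3→{s0, s1}, s4→{s1}, s5→∅, s6→{s1}, s7→{s3, s4, s6}; now {s0, s1, s3, s4, s5, s6, s7}.
Read 'a': s0→{s5, s7}, s1→{s4}, s3→{s1, s2, s3}, s4→∅, s5→∅, s6→{s3}, s7→{s5, s6}; now {s1, s2, s3, s4, s5, s6, s7}.
Read 'b': s1→{s4, s6}, s2→{s0, s1, s2}, s3→∅, s4→{s1, s2, s6}, s5→∅, s6→{s0}, s7→{s1}; now {s0, s1, s2, s4, s6}.

{s0, s1, s2, s4, s6}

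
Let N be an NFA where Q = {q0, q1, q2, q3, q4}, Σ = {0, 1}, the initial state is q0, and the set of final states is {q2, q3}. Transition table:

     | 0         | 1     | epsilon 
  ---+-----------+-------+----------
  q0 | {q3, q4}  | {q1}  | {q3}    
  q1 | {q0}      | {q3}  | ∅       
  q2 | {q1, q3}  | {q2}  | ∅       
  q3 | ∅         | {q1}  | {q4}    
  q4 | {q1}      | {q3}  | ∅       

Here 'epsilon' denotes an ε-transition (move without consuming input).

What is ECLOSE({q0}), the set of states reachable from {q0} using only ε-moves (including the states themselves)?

Begin with {q0}.
ε-move q0 → q3; add q3.
ε-move q3 → q4; add q4.

{q0, q3, q4}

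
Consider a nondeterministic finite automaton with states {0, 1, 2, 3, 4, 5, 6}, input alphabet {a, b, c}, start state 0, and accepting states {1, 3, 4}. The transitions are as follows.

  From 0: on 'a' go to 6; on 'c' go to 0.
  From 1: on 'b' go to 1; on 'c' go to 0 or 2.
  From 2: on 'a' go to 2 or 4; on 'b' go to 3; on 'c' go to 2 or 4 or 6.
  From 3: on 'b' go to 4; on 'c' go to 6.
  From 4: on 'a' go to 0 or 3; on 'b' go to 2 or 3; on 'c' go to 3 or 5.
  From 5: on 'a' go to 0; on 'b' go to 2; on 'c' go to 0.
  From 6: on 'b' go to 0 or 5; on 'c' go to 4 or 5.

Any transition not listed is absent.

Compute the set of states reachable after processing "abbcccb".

{0, 2, 3, 4, 5}

Start in {0}.
Read 'a': {0} → {6}.
Read 'b': {6} → {0, 5}.
Read 'b': {0, 5} → {2}.
Read 'c': {2} → {2, 4, 6}.
Read 'c': {2, 4, 6} → {2, 3, 4, 5, 6}.
Read 'c': {2, 3, 4, 5, 6} → {0, 2, 3, 4, 5, 6}.
Read 'b': {0, 2, 3, 4, 5, 6} → {0, 2, 3, 4, 5}.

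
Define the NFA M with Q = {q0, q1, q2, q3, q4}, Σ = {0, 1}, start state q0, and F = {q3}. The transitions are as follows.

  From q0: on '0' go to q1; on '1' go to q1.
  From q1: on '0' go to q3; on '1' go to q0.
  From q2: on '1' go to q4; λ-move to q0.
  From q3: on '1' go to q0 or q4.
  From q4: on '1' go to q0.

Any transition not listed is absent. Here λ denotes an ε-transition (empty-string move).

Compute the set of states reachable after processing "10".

Start in {q0}.
Read '1': {q0} → {q1}.
Read '0': {q1} → {q3}.

{q3}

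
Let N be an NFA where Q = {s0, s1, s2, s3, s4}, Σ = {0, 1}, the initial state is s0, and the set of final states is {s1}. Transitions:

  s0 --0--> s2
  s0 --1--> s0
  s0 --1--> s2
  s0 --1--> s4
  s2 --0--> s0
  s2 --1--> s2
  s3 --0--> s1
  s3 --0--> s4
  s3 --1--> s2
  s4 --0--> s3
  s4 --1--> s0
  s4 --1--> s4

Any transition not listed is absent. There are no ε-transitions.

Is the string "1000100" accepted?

Start in {s0}.
Read '1': s0→{s0, s2, s4}; now {s0, s2, s4}.
Read '0': s0→{s2}, s2→{s0}, s4→{s3}; now {s0, s2, s3}.
Read '0': s0→{s2}, s2→{s0}, s3→{s1, s4}; now {s0, s1, s2, s4}.
Read '0': s0→{s2}, s1→∅, s2→{s0}, s4→{s3}; now {s0, s2, s3}.
Read '1': s0→{s0, s2, s4}, s2→{s2}, s3→{s2}; now {s0, s2, s4}.
Read '0': s0→{s2}, s2→{s0}, s4→{s3}; now {s0, s2, s3}.
Read '0': s0→{s2}, s2→{s0}, s3→{s1, s4}; now {s0, s1, s2, s4}.
The final set {s0, s1, s2, s4} contains the accepting state s1.

Yes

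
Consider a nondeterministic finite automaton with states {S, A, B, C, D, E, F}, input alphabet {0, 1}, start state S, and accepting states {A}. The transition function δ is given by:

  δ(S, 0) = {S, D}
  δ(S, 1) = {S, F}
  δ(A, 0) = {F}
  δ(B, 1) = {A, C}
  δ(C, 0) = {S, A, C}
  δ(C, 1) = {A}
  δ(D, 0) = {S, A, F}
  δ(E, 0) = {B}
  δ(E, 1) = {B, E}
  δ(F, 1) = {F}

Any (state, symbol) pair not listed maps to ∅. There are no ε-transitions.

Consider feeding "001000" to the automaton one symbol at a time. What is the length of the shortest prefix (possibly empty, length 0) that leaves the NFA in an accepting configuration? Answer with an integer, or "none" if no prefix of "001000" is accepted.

2

Start in {S}.
Read '0': S→{S, D}; now {S, D}.
Read '0': S→{S, D}, D→{S, A, F}; now {S, A, D, F}.
None of the earlier sets intersect F, but {S, A, D, F} does.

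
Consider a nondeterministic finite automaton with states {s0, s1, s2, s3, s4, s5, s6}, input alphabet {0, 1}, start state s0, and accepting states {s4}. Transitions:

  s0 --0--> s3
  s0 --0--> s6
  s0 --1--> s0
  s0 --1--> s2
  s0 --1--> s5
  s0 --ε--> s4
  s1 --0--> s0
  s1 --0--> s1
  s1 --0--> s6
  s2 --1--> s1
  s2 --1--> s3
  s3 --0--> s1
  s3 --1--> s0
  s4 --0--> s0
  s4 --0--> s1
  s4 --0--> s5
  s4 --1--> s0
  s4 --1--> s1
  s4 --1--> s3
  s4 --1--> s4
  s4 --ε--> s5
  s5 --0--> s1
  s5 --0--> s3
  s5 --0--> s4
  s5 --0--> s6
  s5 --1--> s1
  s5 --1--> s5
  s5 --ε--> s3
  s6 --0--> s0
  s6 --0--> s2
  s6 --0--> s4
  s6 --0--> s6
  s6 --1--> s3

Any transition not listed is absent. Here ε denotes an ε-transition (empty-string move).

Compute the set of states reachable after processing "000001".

Start: ε-closure({s0}) = {s0, s3, s4, s5}.
Read '0': s0→{s3, s6}, s3→{s1}, s4→{s0, s1, s5}, s5→{s1, s3, s4, s6}; now {s0, s1, s3, s4, s5, s6}.
Read '0': s0→{s3, s6}, s1→{s0, s1, s6}, s3→{s1}, s4→{s0, s1, s5}, s5→{s1, s3, s4, s6}, s6→{s0, s2, s4, s6}; now {s0, s1, s2, s3, s4, s5, s6}.
Read '0': s0→{s3, s6}, s1→{s0, s1, s6}, s2→∅, s3→{s1}, s4→{s0, s1, s5}, s5→{s1, s3, s4, s6}, s6→{s0, s2, s4, s6}; now {s0, s1, s2, s3, s4, s5, s6}.
Read '0': s0→{s3, s6}, s1→{s0, s1, s6}, s2→∅, s3→{s1}, s4→{s0, s1, s5}, s5→{s1, s3, s4, s6}, s6→{s0, s2, s4, s6}; now {s0, s1, s2, s3, s4, s5, s6}.
Read '0': s0→{s3, s6}, s1→{s0, s1, s6}, s2→∅, s3→{s1}, s4→{s0, s1, s5}, s5→{s1, s3, s4, s6}, s6→{s0, s2, s4, s6}; now {s0, s1, s2, s3, s4, s5, s6}.
Read '1': s0→{s0, s2, s5}, s1→∅, s2→{s1, s3}, s3→{s0}, s4→{s0, s1, s3, s4}, s5→{s1, s5}, s6→{s3}; now {s0, s1, s2, s3, s4, s5}.

{s0, s1, s2, s3, s4, s5}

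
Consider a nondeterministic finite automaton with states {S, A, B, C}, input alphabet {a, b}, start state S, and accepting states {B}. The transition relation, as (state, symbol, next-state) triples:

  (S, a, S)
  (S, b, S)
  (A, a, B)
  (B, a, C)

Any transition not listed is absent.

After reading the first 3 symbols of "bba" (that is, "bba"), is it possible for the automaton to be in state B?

Start in {S}.
Read 'b': {S} → {S}.
Read 'b': {S} → {S}.
Read 'a': {S} → {S}.
State B is not in {S}.

No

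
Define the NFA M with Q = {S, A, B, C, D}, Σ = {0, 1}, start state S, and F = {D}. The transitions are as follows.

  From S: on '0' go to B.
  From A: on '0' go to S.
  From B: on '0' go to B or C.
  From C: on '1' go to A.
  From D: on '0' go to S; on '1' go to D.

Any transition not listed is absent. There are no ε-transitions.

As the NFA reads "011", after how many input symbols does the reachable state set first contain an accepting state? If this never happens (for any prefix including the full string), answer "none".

none

Start in {S}.
Read '0': S→{B}; now {B}.
Read '1': B→∅; now ∅.
The set is empty and remains empty for the remaining 1 symbol.
No reachable set along the way intersects F.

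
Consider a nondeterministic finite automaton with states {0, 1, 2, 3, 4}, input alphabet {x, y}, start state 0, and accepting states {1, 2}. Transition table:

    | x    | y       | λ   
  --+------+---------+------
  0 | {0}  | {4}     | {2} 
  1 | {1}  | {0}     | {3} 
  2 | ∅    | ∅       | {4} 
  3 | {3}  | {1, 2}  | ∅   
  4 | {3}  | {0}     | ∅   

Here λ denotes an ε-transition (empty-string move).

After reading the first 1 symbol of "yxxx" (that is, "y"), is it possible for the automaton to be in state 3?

No

Start: ε-closure({0}) = {0, 2, 4}.
Read 'y': {0, 2, 4} → {0, 2, 4}.
State 3 is not in {0, 2, 4}.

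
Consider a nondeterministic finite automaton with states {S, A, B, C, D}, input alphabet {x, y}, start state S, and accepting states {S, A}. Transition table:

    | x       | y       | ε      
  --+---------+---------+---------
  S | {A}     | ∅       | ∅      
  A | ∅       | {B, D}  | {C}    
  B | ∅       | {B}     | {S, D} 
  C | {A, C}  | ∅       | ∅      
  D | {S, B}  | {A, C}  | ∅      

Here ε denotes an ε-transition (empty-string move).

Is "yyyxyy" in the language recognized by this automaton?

Start in {S}.
Read 'y': S→∅; now ∅.
The set is empty and remains empty for the remaining 5 symbols.
The final set ∅ contains no accepting state.

No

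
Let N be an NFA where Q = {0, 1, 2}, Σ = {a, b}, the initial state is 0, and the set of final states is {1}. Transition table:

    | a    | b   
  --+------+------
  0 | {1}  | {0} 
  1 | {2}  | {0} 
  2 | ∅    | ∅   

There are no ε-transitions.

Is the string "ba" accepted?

Yes

Start in {0}.
Read 'b': 0→{0}; now {0}.
Read 'a': 0→{1}; now {1}.
The final set {1} contains the accepting state 1.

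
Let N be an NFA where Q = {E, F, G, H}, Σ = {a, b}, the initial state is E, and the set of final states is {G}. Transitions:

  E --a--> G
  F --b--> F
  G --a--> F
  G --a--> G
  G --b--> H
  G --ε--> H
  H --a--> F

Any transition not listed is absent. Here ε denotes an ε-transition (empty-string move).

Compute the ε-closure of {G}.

Begin with {G}.
ε-move G → H; add H.

{G, H}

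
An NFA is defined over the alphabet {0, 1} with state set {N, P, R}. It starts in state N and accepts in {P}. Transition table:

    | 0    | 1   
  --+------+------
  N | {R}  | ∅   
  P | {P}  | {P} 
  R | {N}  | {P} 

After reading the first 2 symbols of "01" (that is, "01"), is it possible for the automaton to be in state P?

Start in {N}.
Read '0': {N} → {R}.
Read '1': {R} → {P}.
State P is in {P}.

Yes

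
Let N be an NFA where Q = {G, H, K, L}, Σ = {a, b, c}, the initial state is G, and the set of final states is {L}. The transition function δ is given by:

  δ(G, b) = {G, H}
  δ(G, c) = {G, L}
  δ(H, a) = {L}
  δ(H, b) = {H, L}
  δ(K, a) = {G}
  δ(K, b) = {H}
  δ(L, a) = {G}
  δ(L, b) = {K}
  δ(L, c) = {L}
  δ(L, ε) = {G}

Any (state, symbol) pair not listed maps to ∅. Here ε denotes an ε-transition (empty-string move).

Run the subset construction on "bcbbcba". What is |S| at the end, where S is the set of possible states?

2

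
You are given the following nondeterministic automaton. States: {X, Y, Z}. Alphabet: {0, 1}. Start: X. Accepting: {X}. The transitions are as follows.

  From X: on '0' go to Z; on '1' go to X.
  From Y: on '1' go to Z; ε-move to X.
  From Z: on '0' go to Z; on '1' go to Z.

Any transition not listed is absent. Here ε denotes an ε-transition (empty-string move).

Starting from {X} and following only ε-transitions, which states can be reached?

{X}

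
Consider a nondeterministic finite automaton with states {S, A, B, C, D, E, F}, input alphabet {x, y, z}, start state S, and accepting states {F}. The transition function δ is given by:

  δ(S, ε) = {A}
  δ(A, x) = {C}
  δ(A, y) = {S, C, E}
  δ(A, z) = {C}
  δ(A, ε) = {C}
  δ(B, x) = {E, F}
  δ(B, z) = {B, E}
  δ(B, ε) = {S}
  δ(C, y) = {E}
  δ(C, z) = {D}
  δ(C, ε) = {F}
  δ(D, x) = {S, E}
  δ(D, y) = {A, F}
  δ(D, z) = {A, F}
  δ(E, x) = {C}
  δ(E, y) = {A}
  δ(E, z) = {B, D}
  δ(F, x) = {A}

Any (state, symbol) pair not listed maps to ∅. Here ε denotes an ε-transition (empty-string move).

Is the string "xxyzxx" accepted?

Yes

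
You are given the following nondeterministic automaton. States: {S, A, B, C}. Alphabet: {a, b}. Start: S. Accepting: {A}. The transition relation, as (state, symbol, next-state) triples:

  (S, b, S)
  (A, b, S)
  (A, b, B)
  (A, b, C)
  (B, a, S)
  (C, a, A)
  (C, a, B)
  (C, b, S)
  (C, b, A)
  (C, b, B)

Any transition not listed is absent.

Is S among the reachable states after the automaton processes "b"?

Yes

Start in {S}.
Read 'b': S→{S}; now {S}.
State S is in {S}.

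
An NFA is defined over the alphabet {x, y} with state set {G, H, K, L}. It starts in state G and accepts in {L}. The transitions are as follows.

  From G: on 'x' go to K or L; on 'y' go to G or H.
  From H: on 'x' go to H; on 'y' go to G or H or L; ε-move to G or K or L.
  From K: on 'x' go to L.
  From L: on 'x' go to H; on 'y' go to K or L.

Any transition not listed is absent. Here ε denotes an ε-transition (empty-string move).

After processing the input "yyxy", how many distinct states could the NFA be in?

4

Start in {G}.
Read 'y': {G} → {G, H, K, L}.
Read 'y': {G, H, K, L} → {G, H, K, L}.
Read 'x': {G, H, K, L} → {G, H, K, L}.
Read 'y': {G, H, K, L} → {G, H, K, L}.
That set has 4 states.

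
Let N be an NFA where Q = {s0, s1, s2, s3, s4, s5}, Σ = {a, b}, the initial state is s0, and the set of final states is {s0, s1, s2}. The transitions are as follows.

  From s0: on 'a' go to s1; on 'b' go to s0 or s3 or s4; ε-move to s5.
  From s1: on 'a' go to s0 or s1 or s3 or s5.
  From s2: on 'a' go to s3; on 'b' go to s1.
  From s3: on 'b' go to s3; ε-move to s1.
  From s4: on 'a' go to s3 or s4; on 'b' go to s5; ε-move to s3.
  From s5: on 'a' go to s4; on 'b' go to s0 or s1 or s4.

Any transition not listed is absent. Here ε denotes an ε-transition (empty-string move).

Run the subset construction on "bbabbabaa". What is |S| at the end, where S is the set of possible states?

Start: ε-closure({s0}) = {s0, s5}.
Read 'b': s0→{s0, s3, s4}, s5→{s0, s1, s4}; union {s0, s1, s3, s4}; ε-closure = {s0, s1, s3, s4, s5}.
Read 'b': s0→{s0, s3, s4}, s1→∅, s3→{s3}, s4→{s5}, s5→{s0, s1, s4}; now {s0, s1, s3, s4, s5}.
Read 'a': s0→{s1}, s1→{s0, s1, s3, s5}, s3→∅, s4→{s3, s4}, s5→{s4}; now {s0, s1, s3, s4, s5}.
Read 'b': s0→{s0, s3, s4}, s1→∅, s3→{s3}, s4→{s5}, s5→{s0, s1, s4}; now {s0, s1, s3, s4, s5}.
Read 'b': s0→{s0, s3, s4}, s1→∅, s3→{s3}, s4→{s5}, s5→{s0, s1, s4}; now {s0, s1, s3, s4, s5}.
Read 'a': s0→{s1}, s1→{s0, s1, s3, s5}, s3→∅, s4→{s3, s4}, s5→{s4}; now {s0, s1, s3, s4, s5}.
Read 'b': s0→{s0, s3, s4}, s1→∅, s3→{s3}, s4→{s5}, s5→{s0, s1, s4}; now {s0, s1, s3, s4, s5}.
Read 'a': s0→{s1}, s1→{s0, s1, s3, s5}, s3→∅, s4→{s3, s4}, s5→{s4}; now {s0, s1, s3, s4, s5}.
Read 'a': s0→{s1}, s1→{s0, s1, s3, s5}, s3→∅, s4→{s3, s4}, s5→{s4}; now {s0, s1, s3, s4, s5}.
That set has 5 states.

5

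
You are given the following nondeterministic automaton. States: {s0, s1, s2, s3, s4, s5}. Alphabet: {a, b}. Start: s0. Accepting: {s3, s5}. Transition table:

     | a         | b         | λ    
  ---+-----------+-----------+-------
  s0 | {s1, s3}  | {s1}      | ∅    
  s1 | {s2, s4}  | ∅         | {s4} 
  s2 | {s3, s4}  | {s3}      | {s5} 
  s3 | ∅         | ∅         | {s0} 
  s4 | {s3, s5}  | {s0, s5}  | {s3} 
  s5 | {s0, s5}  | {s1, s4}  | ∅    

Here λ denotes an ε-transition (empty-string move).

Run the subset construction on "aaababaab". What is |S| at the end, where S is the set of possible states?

5

Start in {s0}.
Read 'a': {s0} → {s0, s1, s3, s4}.
Read 'a': {s0, s1, s3, s4} → {s0, s1, s2, s3, s4, s5}.
Read 'a': {s0, s1, s2, s3, s4, s5} → {s0, s1, s2, s3, s4, s5}.
Read 'b': {s0, s1, s2, s3, s4, s5} → {s0, s1, s3, s4, s5}.
Read 'a': {s0, s1, s3, s4, s5} → {s0, s1, s2, s3, s4, s5}.
Read 'b': {s0, s1, s2, s3, s4, s5} → {s0, s1, s3, s4, s5}.
Read 'a': {s0, s1, s3, s4, s5} → {s0, s1, s2, s3, s4, s5}.
Read 'a': {s0, s1, s2, s3, s4, s5} → {s0, s1, s2, s3, s4, s5}.
Read 'b': {s0, s1, s2, s3, s4, s5} → {s0, s1, s3, s4, s5}.
That set has 5 states.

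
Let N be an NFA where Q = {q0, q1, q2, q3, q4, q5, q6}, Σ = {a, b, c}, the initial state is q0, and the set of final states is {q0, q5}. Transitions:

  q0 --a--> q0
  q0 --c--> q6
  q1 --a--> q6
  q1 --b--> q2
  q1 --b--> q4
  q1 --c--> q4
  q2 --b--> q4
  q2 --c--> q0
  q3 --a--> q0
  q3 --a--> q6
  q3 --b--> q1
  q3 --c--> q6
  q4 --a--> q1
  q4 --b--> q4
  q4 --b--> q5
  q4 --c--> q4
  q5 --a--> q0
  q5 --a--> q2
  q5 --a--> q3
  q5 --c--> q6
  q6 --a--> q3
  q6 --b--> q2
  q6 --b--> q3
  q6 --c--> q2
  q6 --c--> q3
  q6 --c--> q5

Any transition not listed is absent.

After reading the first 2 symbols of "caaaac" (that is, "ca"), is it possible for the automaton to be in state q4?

No

Start in {q0}.
Read 'c': q0→{q6}; now {q6}.
Read 'a': q6→{q3}; now {q3}.
State q4 is not in {q3}.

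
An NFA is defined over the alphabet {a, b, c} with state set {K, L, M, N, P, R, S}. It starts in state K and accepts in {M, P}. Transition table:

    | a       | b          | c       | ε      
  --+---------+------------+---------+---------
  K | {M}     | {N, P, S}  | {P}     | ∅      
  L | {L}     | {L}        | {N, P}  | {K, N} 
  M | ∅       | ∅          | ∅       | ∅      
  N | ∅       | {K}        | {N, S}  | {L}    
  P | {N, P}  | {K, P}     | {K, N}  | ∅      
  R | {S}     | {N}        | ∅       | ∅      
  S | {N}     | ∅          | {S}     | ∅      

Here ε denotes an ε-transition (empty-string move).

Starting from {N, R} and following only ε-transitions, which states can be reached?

{K, L, N, R}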